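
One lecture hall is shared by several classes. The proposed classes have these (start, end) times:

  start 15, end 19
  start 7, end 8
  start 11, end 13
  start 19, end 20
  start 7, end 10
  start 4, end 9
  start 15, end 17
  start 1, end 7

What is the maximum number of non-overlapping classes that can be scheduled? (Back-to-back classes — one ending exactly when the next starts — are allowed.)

By end time: (1,7), (7,8), (4,9), (7,10), (11,13), (15,17), (15,19), (19,20).
Pick (1,7); next start ≥ 7 → (7,8); next start ≥ 8 → (11,13); next start ≥ 13 → (15,17); next start ≥ 17 → (19,20).
Selected 5 classes.

5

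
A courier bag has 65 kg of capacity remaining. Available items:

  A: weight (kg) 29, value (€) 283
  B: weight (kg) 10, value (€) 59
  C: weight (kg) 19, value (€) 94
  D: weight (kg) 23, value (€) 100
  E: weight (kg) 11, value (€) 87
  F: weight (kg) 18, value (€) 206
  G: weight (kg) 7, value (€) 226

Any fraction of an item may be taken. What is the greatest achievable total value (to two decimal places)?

Greedy by value/weight ratio, highest first.
Ratios (sorted): G 32.29, F 11.44, A 9.76, E 7.91, B 5.90, C 4.95, D 4.35
take G (7 @ 226); take F (18 @ 206); take A (29 @ 283); take E (11 @ 87). Capacity used 65/65.
Total value = 802.00

802.00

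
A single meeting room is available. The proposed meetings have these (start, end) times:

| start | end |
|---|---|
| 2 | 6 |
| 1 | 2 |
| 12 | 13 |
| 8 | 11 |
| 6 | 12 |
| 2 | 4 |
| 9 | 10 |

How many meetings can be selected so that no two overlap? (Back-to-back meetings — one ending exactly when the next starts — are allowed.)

Sort by end time and greedily take each interval whose start is ≥ the last chosen end.
Sorted by end: (1,2)  (2,4)  (2,6)  (9,10)  (8,11)  (6,12)  (12,13)
take (1,2); take (2,4); take (9,10); skip (6,12); take (12,13).
Selected 4 meetings.

4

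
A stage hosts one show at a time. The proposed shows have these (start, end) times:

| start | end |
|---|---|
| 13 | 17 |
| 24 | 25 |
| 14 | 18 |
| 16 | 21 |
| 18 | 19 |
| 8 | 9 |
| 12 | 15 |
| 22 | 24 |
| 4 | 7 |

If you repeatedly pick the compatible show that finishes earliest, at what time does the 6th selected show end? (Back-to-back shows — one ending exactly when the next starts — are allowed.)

By end time: (4,7), (8,9), (12,15), (13,17), (14,18), (18,19), (16,21), (22,24), (24,25).
Pick (4,7); next start ≥ 7 → (8,9); next start ≥ 9 → (12,15); next start ≥ 15 → (18,19); next start ≥ 19 → (22,24); next start ≥ 24 → (24,25).
Selected: (4,7) (8,9) (12,15) (18,19) (22,24) (24,25)

25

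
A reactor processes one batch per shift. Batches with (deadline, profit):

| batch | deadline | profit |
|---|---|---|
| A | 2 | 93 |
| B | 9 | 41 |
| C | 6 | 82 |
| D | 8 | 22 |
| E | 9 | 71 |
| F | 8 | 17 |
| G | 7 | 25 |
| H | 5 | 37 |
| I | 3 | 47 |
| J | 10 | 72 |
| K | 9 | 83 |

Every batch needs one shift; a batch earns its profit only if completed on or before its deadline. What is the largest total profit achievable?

Profit order: A=93 K=83 C=82 J=72 E=71 I=47 B=41 H=37 G=25 D=22 F=17
Assign: A→slot 2, K→slot 9, C→slot 6, J→slot 10, E→slot 8, I→slot 3, B→slot 7, H→slot 5, G→slot 4, D→slot 1, F skipped.
Slots: [1:D] [2:A] [3:I] [4:G] [5:H] [6:C] [7:B] [8:E] [9:K] [10:J]
Profit = 22 + 93 + 47 + 25 + 37 + 82 + 41 + 71 + 83 + 72 = 573

573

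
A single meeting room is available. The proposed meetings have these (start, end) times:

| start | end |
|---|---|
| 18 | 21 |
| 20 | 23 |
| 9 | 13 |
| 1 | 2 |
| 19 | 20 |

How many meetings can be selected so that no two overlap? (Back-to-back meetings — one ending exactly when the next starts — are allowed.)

Sorted by end: (1,2)  (9,13)  (19,20)  (18,21)  (20,23)
take (1,2); take (9,13); take (19,20); take (20,23).
Selected 4 meetings.

4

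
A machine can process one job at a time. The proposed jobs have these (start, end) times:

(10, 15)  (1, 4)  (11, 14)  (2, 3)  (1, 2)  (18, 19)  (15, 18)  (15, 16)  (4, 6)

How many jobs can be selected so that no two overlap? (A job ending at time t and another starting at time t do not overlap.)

Sorted by end: (1,2)  (2,3)  (1,4)  (4,6)  (11,14)  (10,15)  (15,16)  (15,18)  (18,19)
take (1,2); take (2,3); take (4,6); take (11,14); take (15,16); take (18,19).
Selected 6 jobs.

6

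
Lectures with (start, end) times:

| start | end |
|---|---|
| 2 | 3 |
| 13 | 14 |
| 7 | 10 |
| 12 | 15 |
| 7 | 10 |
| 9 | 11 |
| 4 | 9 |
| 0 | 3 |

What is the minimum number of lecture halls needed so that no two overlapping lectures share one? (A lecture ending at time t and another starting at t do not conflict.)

starts: [0, 2, 4, 7, 7, 9, 12, 13]
ends:   [3, 3, 9, 10, 10, 11, 14, 15]
s0→1 s2→2 e3→1 e3→0 s4→1 s7→2 s7→3  — peak 3.

3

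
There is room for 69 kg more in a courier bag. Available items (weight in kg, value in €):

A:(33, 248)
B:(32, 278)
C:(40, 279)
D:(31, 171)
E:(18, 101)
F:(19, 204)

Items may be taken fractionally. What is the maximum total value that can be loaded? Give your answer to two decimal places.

Ratios (sorted): F 10.74, B 8.69, A 7.52, C 6.97, E 5.61, D 5.52
take F (19 @ 204); take B (32 @ 278); take 18/33 of A → 135.27. Capacity used 69/69.
Total value = 617.27

617.27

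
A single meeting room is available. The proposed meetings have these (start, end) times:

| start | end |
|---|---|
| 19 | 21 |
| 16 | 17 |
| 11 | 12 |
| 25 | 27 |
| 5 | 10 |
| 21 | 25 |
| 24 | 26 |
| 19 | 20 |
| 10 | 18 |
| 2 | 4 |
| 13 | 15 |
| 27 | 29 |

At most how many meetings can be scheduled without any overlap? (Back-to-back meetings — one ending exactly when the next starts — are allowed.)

9

Sort by end time and greedily take each interval whose start is ≥ the last chosen end.
Sorted by end: (2,4)  (5,10)  (11,12)  (13,15)  (16,17)  (10,18)  (19,20)  (19,21)  (21,25)  (24,26)  (25,27)  (27,29)
take (2,4); take (5,10); take (11,12); take (13,15); take (16,17); skip (10,18); take (19,20); skip (19,21); take (21,25); take (25,27); take (27,29).
Selected 9 meetings.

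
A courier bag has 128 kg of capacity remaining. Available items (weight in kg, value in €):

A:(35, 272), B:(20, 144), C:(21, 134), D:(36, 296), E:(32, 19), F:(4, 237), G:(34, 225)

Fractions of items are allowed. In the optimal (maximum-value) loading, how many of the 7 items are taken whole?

4

Greedy by value/weight ratio, highest first.
Order: F (237/4=59.25) > D (296/36=8.22) > A (272/35=7.77) > B (144/20=7.20) > G (225/34=6.62) > C (134/21=6.38) > E (19/32=0.59)
Fill: take F (4 @ 237) → take D (36 @ 296) → take A (35 @ 272) → take B (20 @ 144) → take 33/34 of G → 218.38; 128/128 used.
4 item(s) taken whole; one partial (take 33/34 of G).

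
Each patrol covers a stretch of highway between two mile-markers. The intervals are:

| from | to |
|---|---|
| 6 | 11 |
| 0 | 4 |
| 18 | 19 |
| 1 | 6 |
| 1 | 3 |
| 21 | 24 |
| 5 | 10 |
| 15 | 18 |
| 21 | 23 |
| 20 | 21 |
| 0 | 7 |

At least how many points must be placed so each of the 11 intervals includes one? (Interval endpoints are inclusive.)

Sorted: [1,3] [0,4] [1,6] [0,7] [5,10] [6,11] [15,18] [18,19] [20,21] [21,23] [21,24]
{[1,3],[0,4],[1,6],[0,7]} hit by 3; {[5,10],[6,11]} hit by 10; {[15,18],[18,19]} hit by 18; {[20,21],[21,23],[21,24]} hit by 21.
Points: 3, 10, 18, 21 (4 total).

4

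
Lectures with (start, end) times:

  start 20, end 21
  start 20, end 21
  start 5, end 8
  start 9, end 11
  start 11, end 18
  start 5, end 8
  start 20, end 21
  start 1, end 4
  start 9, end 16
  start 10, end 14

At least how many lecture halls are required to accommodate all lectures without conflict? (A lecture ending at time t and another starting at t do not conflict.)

3

The answer is the maximum number of intervals overlapping at any instant.
Events (time:±→running): 1:+→1 4:-→0 5:+→1 5:+→2 8:-→1 8:-→0 9:+→1 9:+→2 10:+→3 … peak 3.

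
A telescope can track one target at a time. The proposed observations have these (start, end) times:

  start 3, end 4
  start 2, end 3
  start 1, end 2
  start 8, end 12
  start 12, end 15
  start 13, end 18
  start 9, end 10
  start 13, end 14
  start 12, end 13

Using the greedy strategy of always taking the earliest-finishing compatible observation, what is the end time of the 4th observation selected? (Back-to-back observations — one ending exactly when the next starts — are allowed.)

Sorted by end: (1,2)  (2,3)  (3,4)  (9,10)  (8,12)  (12,13)  (13,14)  (12,15)  (13,18)
take (1,2); take (2,3); take (3,4); take (9,10); skip (8,12); take (12,13); take (13,14); skip (12,15).
Selected: (1,2) (2,3) (3,4) (9,10) (12,13) (13,14)

10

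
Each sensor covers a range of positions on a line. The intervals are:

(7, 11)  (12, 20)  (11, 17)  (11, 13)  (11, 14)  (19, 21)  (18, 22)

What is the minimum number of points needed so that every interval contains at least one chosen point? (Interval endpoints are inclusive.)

2

Sorted: [7,11] [11,13] [11,14] [11,17] [12,20] [19,21] [18,22]
{[7,11],[11,13],[11,14],[11,17]} hit by 11; {[12,20],[19,21],[18,22]} hit by 20.
Points: 11, 20 (2 total).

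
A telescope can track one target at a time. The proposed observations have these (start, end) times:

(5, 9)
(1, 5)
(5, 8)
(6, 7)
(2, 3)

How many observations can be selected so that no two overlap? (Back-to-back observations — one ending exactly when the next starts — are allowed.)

2

Order by finish time; keep every interval that doesn't clash with the previous kept one.
Sorted by end: (2,3)  (1,5)  (6,7)  (5,8)  (5,9)
take (2,3); take (6,7); skip (5,8).
Selected 2 observations.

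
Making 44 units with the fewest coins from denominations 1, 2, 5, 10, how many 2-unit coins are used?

44 = 4×10 + 2×2
Count of 2: 2

2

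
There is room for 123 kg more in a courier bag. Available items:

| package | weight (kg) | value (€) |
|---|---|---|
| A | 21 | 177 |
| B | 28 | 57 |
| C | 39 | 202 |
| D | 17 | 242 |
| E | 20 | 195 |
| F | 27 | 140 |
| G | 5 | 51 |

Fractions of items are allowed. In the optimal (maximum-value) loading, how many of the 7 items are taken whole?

5

Ratios (sorted): D 14.24, G 10.20, E 9.75, A 8.43, F 5.19, C 5.18, B 2.04
take D (17 @ 242); take G (5 @ 51); take E (20 @ 195); take A (21 @ 177); take F (27 @ 140); take 33/39 of C → 170.92. Capacity used 123/123.
5 item(s) taken whole; one partial (take 33/39 of C).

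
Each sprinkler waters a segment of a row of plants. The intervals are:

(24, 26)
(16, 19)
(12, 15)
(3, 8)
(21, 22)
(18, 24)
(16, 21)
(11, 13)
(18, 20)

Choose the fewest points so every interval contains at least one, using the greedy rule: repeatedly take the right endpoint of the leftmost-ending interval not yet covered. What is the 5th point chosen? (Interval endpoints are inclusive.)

Sort by right endpoint; whenever an interval is uncovered, place a point at its right end.
Sorted: [3,8] [11,13] [12,15] [16,19] [18,20] [16,21] [21,22] [18,24] [24,26]
{[3,8]} hit by 8; {[11,13],[12,15]} hit by 13; {[16,19],[18,20],[16,21]} hit by 19; {[21,22],[18,24]} hit by 22; {[24,26]} hit by 26.
Points: 8, 13, 19, 22, 26 (5 total).

26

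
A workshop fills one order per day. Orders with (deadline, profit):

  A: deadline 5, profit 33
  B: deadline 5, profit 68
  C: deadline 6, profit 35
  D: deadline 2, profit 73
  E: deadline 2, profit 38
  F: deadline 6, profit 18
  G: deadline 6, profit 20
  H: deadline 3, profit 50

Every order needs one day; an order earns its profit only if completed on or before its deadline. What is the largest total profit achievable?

297

Profit order: D=73 B=68 H=50 E=38 C=35 A=33 G=20 F=18
Assign: D→slot 2, B→slot 5, H→slot 3, E→slot 1, C→slot 6, A→slot 4, G skipped, F skipped.
Slots: [1:E] [2:D] [3:H] [4:A] [5:B] [6:C]
Profit = 38 + 73 + 50 + 33 + 68 + 35 = 297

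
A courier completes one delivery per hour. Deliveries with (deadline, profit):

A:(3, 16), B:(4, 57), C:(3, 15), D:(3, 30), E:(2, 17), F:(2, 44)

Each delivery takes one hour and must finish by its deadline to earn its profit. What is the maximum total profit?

148

Profit order: B=57 F=44 D=30 E=17 A=16 C=15
Assign: B→slot 4, F→slot 2, D→slot 3, E→slot 1, A skipped, C skipped.
Slots: [1:E] [2:F] [3:D] [4:B]
Profit = 17 + 44 + 30 + 57 = 148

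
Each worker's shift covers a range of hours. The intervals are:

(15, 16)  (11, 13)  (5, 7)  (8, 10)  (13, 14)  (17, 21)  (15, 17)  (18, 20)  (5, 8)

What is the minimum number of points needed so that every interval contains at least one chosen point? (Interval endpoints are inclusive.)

Sorted: [5,7] [5,8] [8,10] [11,13] [13,14] [15,16] [15,17] [18,20] [17,21]
{[5,7],[5,8]} hit by 7; {[8,10]} hit by 10; {[11,13],[13,14]} hit by 13; {[15,16],[15,17]} hit by 16; {[18,20],[17,21]} hit by 20.
Points: 7, 10, 13, 16, 20 (5 total).

5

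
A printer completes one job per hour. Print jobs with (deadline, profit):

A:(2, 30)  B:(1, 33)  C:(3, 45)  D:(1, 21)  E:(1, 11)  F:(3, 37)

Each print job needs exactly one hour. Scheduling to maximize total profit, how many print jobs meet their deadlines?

Take jobs in profit order; each goes to the latest open slot no later than its deadline.
Profit order: C=45 F=37 B=33 A=30 D=21 E=11
Assign: C→slot 3, F→slot 2, B→slot 1, A skipped, D skipped, E skipped.
Slots: [1:B] [2:F] [3:C]
3 of 6 scheduled.

3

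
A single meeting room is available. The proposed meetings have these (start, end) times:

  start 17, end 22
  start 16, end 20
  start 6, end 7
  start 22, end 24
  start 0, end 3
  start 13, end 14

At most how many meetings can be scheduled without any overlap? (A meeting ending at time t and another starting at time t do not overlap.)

5

By end time: (0,3), (6,7), (13,14), (16,20), (17,22), (22,24).
Pick (0,3); next start ≥ 3 → (6,7); next start ≥ 7 → (13,14); next start ≥ 14 → (16,20); next start ≥ 20 → (22,24).
Selected 5 meetings.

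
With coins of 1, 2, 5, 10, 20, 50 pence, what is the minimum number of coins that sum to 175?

175 = 3×50 + 1×20 + 1×5
Total coins = 3 + 1 + 1 = 5

5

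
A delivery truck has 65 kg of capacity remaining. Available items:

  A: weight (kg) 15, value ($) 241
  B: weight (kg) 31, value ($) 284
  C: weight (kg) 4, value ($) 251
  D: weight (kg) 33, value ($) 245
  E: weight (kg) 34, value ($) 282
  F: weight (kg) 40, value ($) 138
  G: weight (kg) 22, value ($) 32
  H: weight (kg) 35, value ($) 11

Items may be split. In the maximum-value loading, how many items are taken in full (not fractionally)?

3

Order: C (251/4=62.75) > A (241/15=16.07) > B (284/31=9.16) > E (282/34=8.29) > D (245/33=7.42) > F (138/40=3.45) > G (32/22=1.45) > H (11/35=0.31)
Fill: take C (4 @ 251) → take A (15 @ 241) → take B (31 @ 284) → take 15/34 of E → 124.41; 65/65 used.
3 item(s) taken whole; one partial (take 15/34 of E).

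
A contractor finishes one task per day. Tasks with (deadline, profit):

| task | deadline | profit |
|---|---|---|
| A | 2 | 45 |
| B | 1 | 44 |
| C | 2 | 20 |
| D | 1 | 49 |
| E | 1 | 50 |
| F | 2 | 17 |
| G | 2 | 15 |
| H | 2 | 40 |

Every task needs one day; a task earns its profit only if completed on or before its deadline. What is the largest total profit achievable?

95

Sort by profit descending; place each in the latest free slot ≤ its deadline.
By profit: E(d1,50), D(d1,49), A(d2,45), B(d1,44), H(d2,40), C(d2,20), F(d2,17), G(d2,15)
E→slot 1; D skipped; A→slot 2; B skipped; H skipped; C skipped; F skipped; G skipped.
Profit = 50 + 45 = 95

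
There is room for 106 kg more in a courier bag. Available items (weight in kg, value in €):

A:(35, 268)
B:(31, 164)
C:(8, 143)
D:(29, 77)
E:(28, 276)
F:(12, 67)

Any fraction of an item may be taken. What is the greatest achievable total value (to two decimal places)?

875.68

Greedy by value/weight ratio, highest first.
Ratios (sorted): C 17.88, E 9.86, A 7.66, F 5.58, B 5.29, D 2.66
take C (8 @ 143); take E (28 @ 276); take A (35 @ 268); take F (12 @ 67); take 23/31 of B → 121.68. Capacity used 106/106.
Total value = 875.68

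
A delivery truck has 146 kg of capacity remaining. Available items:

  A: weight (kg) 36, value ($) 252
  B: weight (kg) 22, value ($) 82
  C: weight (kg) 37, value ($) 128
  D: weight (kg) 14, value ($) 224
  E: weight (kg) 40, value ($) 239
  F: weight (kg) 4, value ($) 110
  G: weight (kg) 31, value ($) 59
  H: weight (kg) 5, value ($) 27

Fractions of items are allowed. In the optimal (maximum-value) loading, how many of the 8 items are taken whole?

Order: F (110/4=27.50) > D (224/14=16.00) > A (252/36=7.00) > E (239/40=5.97) > H (27/5=5.40) > B (82/22=3.73) > C (128/37=3.46) > G (59/31=1.90)
Fill: take F (4 @ 110) → take D (14 @ 224) → take A (36 @ 252) → take E (40 @ 239) → take H (5 @ 27) → take B (22 @ 82) → take 25/37 of C → 86.49; 146/146 used.
6 item(s) taken whole; one partial (take 25/37 of C).

6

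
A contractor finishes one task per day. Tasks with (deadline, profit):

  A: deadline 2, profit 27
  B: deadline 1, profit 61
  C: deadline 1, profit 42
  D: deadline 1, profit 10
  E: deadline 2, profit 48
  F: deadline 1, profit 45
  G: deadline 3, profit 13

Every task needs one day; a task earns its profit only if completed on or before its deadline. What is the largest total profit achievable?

122

Sort by profit descending; place each in the latest free slot ≤ its deadline.
Profit order: B=61 E=48 F=45 C=42 A=27 G=13 D=10
Assign: B→slot 1, E→slot 2, F skipped, C skipped, A skipped, G→slot 3, D skipped.
Slots: [1:B] [2:E] [3:G]
Profit = 61 + 48 + 13 = 122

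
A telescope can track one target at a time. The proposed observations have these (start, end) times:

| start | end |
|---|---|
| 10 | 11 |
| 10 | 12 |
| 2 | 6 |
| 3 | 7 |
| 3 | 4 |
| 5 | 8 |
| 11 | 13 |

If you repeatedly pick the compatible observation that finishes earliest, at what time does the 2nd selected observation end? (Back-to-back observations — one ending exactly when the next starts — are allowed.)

Sort by end time and greedily take each interval whose start is ≥ the last chosen end.
By end time: (3,4), (2,6), (3,7), (5,8), (10,11), (10,12), (11,13).
Pick (3,4); next start ≥ 4 → (5,8); next start ≥ 8 → (10,11); next start ≥ 11 → (11,13).
Selected: (3,4) (5,8) (10,11) (11,13)

8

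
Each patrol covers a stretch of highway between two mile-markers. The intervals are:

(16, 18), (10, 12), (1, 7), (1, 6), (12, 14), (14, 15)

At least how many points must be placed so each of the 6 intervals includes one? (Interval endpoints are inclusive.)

Process intervals by earliest right end; each time one isn't hit yet, stab at its right endpoint.
By right end: [1,6]  [1,7]  [10,12]  [12,14]  [14,15]  [16,18]
[1,6] uncovered → point at 6; [10,12] uncovered → point at 12; [14,15] uncovered → point at 15; [16,18] uncovered → point at 18.
Points: 6, 12, 15, 18 (4 total).

4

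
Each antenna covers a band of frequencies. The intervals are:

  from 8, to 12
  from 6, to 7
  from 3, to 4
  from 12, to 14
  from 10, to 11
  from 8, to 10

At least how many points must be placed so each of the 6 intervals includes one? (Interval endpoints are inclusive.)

4

Sort by right endpoint; whenever an interval is uncovered, place a point at its right end.
Sorted: [3,4] [6,7] [8,10] [10,11] [8,12] [12,14]
{[3,4]} hit by 4; {[6,7]} hit by 7; {[8,10],[10,11],[8,12]} hit by 10; {[12,14]} hit by 14.
Points: 4, 7, 10, 14 (4 total).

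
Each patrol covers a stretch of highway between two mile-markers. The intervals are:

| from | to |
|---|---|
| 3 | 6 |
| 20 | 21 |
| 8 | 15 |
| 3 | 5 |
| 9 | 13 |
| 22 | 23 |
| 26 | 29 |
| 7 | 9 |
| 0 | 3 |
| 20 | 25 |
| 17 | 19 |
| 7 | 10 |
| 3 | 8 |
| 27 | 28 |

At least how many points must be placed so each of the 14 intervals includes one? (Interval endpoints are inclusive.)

6

Sorted: [0,3] [3,5] [3,6] [3,8] [7,9] [7,10] [9,13] [8,15] [17,19] [20,21] [22,23] [20,25] [27,28] [26,29]
{[0,3],[3,5],[3,6],[3,8]} hit by 3; {[7,9],[7,10],[9,13],[8,15]} hit by 9; {[17,19]} hit by 19; {[20,21]} hit by 21; {[22,23],[20,25]} hit by 23; {[27,28],[26,29]} hit by 28.
Points: 3, 9, 19, 21, 23, 28 (6 total).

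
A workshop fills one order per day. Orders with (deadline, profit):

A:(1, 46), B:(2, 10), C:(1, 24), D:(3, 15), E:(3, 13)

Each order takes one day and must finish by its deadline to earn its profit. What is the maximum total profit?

74

Take jobs in profit order; each goes to the latest open slot no later than its deadline.
Profit order: A=46 C=24 D=15 E=13 B=10
Assign: A→slot 1, C skipped, D→slot 3, E→slot 2, B skipped.
Slots: [1:A] [2:E] [3:D]
Profit = 46 + 13 + 15 = 74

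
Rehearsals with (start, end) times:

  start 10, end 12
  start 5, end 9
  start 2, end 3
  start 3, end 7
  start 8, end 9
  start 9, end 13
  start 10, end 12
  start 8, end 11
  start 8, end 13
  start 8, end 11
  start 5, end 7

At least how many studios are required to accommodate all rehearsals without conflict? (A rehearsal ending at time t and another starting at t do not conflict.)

Events (time:±→running): 2:+→1 3:-→0 3:+→1 5:+→2 5:+→3 7:-→2 7:-→1 8:+→2 8:+→3 8:+→4 8:+→5 9:-→4 9:-→3 9:+→4 10:+→5 10:+→6 … peak 6.

6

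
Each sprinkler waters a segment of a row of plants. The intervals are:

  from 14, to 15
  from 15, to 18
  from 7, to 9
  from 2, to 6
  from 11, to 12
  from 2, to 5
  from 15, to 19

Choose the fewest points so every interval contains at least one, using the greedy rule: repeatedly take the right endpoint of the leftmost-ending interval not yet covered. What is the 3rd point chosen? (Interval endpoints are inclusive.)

12

Sorted: [2,5] [2,6] [7,9] [11,12] [14,15] [15,18] [15,19]
{[2,5],[2,6]} hit by 5; {[7,9]} hit by 9; {[11,12]} hit by 12; {[14,15],[15,18],[15,19]} hit by 15.
Points: 5, 9, 12, 15 (4 total).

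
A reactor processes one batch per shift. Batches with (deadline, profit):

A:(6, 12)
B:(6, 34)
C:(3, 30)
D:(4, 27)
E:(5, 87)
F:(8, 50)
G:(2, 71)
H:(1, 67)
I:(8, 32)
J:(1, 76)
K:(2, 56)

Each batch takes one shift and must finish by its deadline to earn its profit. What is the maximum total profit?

407

Sort by profit descending; place each in the latest free slot ≤ its deadline.
By profit: E(d5,87), J(d1,76), G(d2,71), H(d1,67), K(d2,56), F(d8,50), B(d6,34), I(d8,32), C(d3,30), D(d4,27), A(d6,12)
E→slot 5; J→slot 1; G→slot 2; H skipped; K skipped; F→slot 8; B→slot 6; I→slot 7; C→slot 3; D→slot 4; A skipped.
Profit = 76 + 71 + 30 + 27 + 87 + 34 + 32 + 50 = 407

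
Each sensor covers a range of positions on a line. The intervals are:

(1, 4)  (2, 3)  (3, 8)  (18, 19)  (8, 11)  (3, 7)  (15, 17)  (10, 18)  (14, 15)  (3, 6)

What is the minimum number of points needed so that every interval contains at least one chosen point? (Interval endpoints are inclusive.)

4

Sort by right endpoint; whenever an interval is uncovered, place a point at its right end.
Sorted: [2,3] [1,4] [3,6] [3,7] [3,8] [8,11] [14,15] [15,17] [10,18] [18,19]
{[2,3],[1,4],[3,6],[3,7],[3,8]} hit by 3; {[8,11]} hit by 11; {[14,15],[15,17],[10,18]} hit by 15; {[18,19]} hit by 19.
Points: 3, 11, 15, 19 (4 total).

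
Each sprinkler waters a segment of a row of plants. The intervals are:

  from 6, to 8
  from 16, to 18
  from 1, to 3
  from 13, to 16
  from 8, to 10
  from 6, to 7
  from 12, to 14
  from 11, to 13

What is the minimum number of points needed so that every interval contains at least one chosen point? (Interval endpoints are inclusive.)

Sorted: [1,3] [6,7] [6,8] [8,10] [11,13] [12,14] [13,16] [16,18]
{[1,3]} hit by 3; {[6,7],[6,8]} hit by 7; {[8,10]} hit by 10; {[11,13],[12,14],[13,16]} hit by 13; {[16,18]} hit by 18.
Points: 3, 7, 10, 13, 18 (5 total).

5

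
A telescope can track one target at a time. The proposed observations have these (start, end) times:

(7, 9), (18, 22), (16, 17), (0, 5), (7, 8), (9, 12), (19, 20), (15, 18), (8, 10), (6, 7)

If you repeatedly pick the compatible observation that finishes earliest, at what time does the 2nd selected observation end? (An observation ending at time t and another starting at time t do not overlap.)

7

Sorted by end: (0,5)  (6,7)  (7,8)  (7,9)  (8,10)  (9,12)  (16,17)  (15,18)  (19,20)  (18,22)
take (0,5); take (6,7); take (7,8); take (8,10); take (16,17); take (19,20).
Selected: (0,5) (6,7) (7,8) (8,10) (16,17) (19,20)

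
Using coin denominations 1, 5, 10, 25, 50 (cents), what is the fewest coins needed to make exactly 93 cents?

93 − 1×50→43 − 1×25→18 − 1×10→8 − 1×5→3 − 3×1→0
Total coins = 1 + 1 + 1 + 1 + 3 = 7

7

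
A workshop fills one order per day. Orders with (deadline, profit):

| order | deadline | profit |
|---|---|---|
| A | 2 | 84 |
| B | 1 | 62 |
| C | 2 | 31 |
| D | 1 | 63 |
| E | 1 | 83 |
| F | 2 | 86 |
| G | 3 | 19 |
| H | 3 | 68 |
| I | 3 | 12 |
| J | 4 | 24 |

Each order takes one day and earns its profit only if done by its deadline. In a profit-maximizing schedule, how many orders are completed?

Sort by profit descending; place each in the latest free slot ≤ its deadline.
Profit order: F=86 A=84 E=83 H=68 D=63 B=62 C=31 J=24 G=19 I=12
Assign: F→slot 2, A→slot 1, E skipped, H→slot 3, D skipped, B skipped, C skipped, J→slot 4, G skipped, I skipped.
Slots: [1:A] [2:F] [3:H] [4:J]
4 of 10 scheduled.

4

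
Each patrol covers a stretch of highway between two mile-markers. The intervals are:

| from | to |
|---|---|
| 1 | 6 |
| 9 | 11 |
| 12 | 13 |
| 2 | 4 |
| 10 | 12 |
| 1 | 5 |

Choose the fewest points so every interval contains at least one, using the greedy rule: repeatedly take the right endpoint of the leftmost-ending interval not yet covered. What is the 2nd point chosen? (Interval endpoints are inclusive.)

Sort by right endpoint; whenever an interval is uncovered, place a point at its right end.
By right end: [2,4]  [1,5]  [1,6]  [9,11]  [10,12]  [12,13]
[2,4] uncovered → point at 4; [9,11] uncovered → point at 11; [12,13] uncovered → point at 13.
Points: 4, 11, 13 (3 total).

11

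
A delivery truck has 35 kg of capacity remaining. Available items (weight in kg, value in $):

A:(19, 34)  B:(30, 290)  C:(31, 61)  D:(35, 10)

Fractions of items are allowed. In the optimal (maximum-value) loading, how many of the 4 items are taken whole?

Order: B (290/30=9.67) > C (61/31=1.97) > A (34/19=1.79) > D (10/35=0.29)
Fill: take B (30 @ 290) → take 5/31 of C → 9.84; 35/35 used.
1 item(s) taken whole; one partial (take 5/31 of C).

1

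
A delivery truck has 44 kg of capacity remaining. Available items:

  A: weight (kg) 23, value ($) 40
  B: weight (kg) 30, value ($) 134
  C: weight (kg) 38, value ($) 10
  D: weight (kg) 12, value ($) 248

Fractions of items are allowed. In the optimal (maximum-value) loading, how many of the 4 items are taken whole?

2

Sort by value per unit weight and fill in that order.
Order: D (248/12=20.67) > B (134/30=4.47) > A (40/23=1.74) > C (10/38=0.26)
Fill: take D (12 @ 248) → take B (30 @ 134) → take 2/23 of A → 3.48; 44/44 used.
2 item(s) taken whole; one partial (take 2/23 of A).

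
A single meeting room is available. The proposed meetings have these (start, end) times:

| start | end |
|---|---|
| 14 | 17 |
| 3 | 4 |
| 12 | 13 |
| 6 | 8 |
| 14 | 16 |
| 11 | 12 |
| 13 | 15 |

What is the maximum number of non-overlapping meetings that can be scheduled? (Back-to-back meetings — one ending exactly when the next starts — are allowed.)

5

By end time: (3,4), (6,8), (11,12), (12,13), (13,15), (14,16), (14,17).
Pick (3,4); next start ≥ 4 → (6,8); next start ≥ 8 → (11,12); next start ≥ 12 → (12,13); next start ≥ 13 → (13,15).
Selected 5 meetings.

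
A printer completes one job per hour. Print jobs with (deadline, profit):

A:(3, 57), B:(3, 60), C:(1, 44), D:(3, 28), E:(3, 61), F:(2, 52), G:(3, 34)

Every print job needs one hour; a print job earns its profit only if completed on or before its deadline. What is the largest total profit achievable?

178

Take jobs in profit order; each goes to the latest open slot no later than its deadline.
By profit: E(d3,61), B(d3,60), A(d3,57), F(d2,52), C(d1,44), G(d3,34), D(d3,28)
E→slot 3; B→slot 2; A→slot 1; F skipped; C skipped; G skipped; D skipped.
Profit = 57 + 60 + 61 = 178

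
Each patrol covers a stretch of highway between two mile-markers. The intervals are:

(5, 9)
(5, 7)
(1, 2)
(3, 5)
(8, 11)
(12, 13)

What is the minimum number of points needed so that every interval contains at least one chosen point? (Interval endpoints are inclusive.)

Process intervals by earliest right end; each time one isn't hit yet, stab at its right endpoint.
By right end: [1,2]  [3,5]  [5,7]  [5,9]  [8,11]  [12,13]
[1,2] uncovered → point at 2; [3,5] uncovered → point at 5; [8,11] uncovered → point at 11; [12,13] uncovered → point at 13.
Points: 2, 5, 11, 13 (4 total).

4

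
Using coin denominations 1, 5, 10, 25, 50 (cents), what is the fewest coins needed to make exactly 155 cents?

155 = 3×50 + 1×5
Total coins = 3 + 1 = 4

4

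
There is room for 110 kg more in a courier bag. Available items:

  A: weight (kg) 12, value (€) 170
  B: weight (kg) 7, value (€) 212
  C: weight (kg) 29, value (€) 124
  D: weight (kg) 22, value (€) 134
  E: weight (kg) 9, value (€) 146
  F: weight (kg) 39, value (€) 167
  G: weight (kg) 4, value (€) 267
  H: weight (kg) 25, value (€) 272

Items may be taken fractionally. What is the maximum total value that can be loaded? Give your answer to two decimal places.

Greedy by value/weight ratio, highest first.
Order: G (267/4=66.75) > B (212/7=30.29) > E (146/9=16.22) > A (170/12=14.17) > H (272/25=10.88) > D (134/22=6.09) > F (167/39=4.28) > C (124/29=4.28)
Fill: take G (4 @ 267) → take B (7 @ 212) → take E (9 @ 146) → take A (12 @ 170) → take H (25 @ 272) → take D (22 @ 134) → take 31/39 of F → 132.74; 110/110 used.
Total value = 1333.74

1333.74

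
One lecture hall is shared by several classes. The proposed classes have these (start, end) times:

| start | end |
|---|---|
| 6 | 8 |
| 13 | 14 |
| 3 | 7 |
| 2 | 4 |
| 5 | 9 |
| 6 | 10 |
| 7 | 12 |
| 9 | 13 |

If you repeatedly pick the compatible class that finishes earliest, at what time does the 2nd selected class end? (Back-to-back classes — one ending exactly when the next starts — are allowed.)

8

Greedy by earliest finish: after sorting by end time, pick each interval compatible with the last pick.
Sorted by end: (2,4)  (3,7)  (6,8)  (5,9)  (6,10)  (7,12)  (9,13)  (13,14)
take (2,4); take (6,8); skip (6,10); take (9,13); take (13,14).
Selected: (2,4) (6,8) (9,13) (13,14)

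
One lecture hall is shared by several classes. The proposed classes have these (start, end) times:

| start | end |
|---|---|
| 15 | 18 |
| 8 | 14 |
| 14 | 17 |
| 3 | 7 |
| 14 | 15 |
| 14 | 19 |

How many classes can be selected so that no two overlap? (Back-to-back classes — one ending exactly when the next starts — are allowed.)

Greedy by earliest finish: after sorting by end time, pick each interval compatible with the last pick.
Sorted by end: (3,7)  (8,14)  (14,15)  (14,17)  (15,18)  (14,19)
take (3,7); take (8,14); take (14,15); skip (14,17); take (15,18).
Selected 4 classes.

4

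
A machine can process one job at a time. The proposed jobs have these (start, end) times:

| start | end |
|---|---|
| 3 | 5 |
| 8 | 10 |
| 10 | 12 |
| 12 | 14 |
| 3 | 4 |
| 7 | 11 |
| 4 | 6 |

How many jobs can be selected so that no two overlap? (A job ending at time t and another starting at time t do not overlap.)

Order by finish time; keep every interval that doesn't clash with the previous kept one.
By end time: (3,4), (3,5), (4,6), (8,10), (7,11), (10,12), (12,14).
Pick (3,4); next start ≥ 4 → (4,6); next start ≥ 6 → (8,10); next start ≥ 10 → (10,12); next start ≥ 12 → (12,14).
Selected 5 jobs.

5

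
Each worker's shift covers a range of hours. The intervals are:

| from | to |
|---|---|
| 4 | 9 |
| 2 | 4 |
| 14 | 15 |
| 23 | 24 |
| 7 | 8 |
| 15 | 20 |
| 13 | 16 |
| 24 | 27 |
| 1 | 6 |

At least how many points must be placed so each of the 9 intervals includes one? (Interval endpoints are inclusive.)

4

By right end: [2,4]  [1,6]  [7,8]  [4,9]  [14,15]  [13,16]  [15,20]  [23,24]  [24,27]
[2,4] uncovered → point at 4; [7,8] uncovered → point at 8; [14,15] uncovered → point at 15; [23,24] uncovered → point at 24.
Points: 4, 8, 15, 24 (4 total).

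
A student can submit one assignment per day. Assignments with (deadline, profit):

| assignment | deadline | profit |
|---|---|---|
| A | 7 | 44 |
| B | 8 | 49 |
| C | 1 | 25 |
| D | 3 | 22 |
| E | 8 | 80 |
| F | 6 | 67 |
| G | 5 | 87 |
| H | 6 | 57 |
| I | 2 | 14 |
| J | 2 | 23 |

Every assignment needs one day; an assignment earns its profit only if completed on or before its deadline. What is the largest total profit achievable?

432

Sort by profit descending; place each in the latest free slot ≤ its deadline.
Profit order: G=87 E=80 F=67 H=57 B=49 A=44 C=25 J=23 D=22 I=14
Assign: G→slot 5, E→slot 8, F→slot 6, H→slot 4, B→slot 7, A→slot 3, C→slot 1, J→slot 2, D skipped, I skipped.
Slots: [1:C] [2:J] [3:A] [4:H] [5:G] [6:F] [7:B] [8:E]
Profit = 25 + 23 + 44 + 57 + 87 + 67 + 49 + 80 = 432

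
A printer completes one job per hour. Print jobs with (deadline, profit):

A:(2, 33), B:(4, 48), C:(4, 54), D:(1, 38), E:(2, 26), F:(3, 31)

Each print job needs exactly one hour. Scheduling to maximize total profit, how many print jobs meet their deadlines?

Sort by profit descending; place each in the latest free slot ≤ its deadline.
Profit order: C=54 B=48 D=38 A=33 F=31 E=26
Assign: C→slot 4, B→slot 3, D→slot 1, A→slot 2, F skipped, E skipped.
Slots: [1:D] [2:A] [3:B] [4:C]
4 of 6 scheduled.

4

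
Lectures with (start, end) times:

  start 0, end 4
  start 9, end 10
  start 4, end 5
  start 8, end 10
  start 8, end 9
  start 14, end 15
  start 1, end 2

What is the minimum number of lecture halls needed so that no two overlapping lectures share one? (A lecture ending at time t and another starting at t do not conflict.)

Events (time:±→running): 0:+→1 1:+→2 … peak 2.

2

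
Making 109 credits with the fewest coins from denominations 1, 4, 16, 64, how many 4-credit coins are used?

109 − 1×64→45 − 2×16→13 − 3×4→1 − 1×1→0
Count of 4: 3

3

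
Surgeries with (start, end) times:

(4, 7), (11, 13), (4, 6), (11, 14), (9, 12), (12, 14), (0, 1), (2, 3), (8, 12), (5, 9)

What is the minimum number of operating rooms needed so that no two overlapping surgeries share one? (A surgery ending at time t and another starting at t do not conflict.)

4

starts: [0, 2, 4, 4, 5, 8, 9, 11, 11, 12]
ends:   [1, 3, 6, 7, 9, 12, 12, 13, 14, 14]
s0→1 e1→0 s2→1 e3→0 s4→1 s4→2 s5→3 e6→2 e7→1 s8→2 e9→1 s9→2 s11→3 s11→4  — peak 4.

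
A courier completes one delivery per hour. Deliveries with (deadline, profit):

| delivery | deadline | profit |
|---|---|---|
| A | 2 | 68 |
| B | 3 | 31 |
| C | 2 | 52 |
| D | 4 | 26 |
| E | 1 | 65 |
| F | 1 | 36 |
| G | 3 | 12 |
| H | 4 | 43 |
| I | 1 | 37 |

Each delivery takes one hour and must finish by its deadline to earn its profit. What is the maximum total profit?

207

By profit: A(d2,68), E(d1,65), C(d2,52), H(d4,43), I(d1,37), F(d1,36), B(d3,31), D(d4,26), G(d3,12)
A→slot 2; E→slot 1; C skipped; H→slot 4; I skipped; F skipped; B→slot 3; D skipped; G skipped.
Profit = 65 + 68 + 31 + 43 = 207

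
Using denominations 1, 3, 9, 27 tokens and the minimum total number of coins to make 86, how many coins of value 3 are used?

1

Greedy: take as many of the largest coin as possible, then repeat with the remainder.
86 − 3×27→5 − 1×3→2 − 2×1→0
Count of 3: 1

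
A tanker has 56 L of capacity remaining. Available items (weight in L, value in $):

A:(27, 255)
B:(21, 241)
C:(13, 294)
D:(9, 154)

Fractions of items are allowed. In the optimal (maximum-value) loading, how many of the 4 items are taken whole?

3

Sort by value per unit weight and fill in that order.
Order: C (294/13=22.62) > D (154/9=17.11) > B (241/21=11.48) > A (255/27=9.44)
Fill: take C (13 @ 294) → take D (9 @ 154) → take B (21 @ 241) → take 13/27 of A → 122.78; 56/56 used.
3 item(s) taken whole; one partial (take 13/27 of A).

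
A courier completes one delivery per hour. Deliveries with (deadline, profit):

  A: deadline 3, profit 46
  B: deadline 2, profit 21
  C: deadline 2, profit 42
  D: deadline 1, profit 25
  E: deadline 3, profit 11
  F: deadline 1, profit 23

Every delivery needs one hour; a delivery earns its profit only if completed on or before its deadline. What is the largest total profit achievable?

Take jobs in profit order; each goes to the latest open slot no later than its deadline.
By profit: A(d3,46), C(d2,42), D(d1,25), F(d1,23), B(d2,21), E(d3,11)
A→slot 3; C→slot 2; D→slot 1; F skipped; B skipped; E skipped.
Profit = 25 + 42 + 46 = 113

113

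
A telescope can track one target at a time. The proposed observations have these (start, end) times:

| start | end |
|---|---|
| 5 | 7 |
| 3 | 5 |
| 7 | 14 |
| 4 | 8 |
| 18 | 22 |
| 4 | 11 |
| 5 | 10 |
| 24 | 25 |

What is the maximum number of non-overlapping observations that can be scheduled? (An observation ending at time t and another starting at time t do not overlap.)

Greedy by earliest finish: after sorting by end time, pick each interval compatible with the last pick.
Sorted by end: (3,5)  (5,7)  (4,8)  (5,10)  (4,11)  (7,14)  (18,22)  (24,25)
take (3,5); take (5,7); take (7,14); take (18,22); take (24,25).
Selected 5 observations.

5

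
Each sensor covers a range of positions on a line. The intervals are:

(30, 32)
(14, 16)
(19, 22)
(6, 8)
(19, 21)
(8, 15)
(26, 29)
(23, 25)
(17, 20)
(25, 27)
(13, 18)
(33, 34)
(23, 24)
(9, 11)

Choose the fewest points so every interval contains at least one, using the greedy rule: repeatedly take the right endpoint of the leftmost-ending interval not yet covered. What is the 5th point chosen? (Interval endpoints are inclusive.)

24

Sort by right endpoint; whenever an interval is uncovered, place a point at its right end.
By right end: [6,8]  [9,11]  [8,15]  [14,16]  [13,18]  [17,20]  [19,21]  [19,22]  [23,24]  [23,25]  [25,27]  [26,29]  [30,32]  [33,34]
[6,8] uncovered → point at 8; [9,11] uncovered → point at 11; [14,16] uncovered → point at 16; [17,20] uncovered → point at 20; [23,24] uncovered → point at 24; [25,27] uncovered → point at 27; [30,32] uncovered → point at 32; [33,34] uncovered → point at 34.
Points: 8, 11, 16, 20, 24, 27, 32, 34 (8 total).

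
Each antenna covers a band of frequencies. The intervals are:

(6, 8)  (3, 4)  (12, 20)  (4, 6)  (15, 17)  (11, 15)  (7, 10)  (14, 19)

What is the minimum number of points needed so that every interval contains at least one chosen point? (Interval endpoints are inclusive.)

3

Sort by right endpoint; whenever an interval is uncovered, place a point at its right end.
By right end: [3,4]  [4,6]  [6,8]  [7,10]  [11,15]  [15,17]  [14,19]  [12,20]
[3,4] uncovered → point at 4; [6,8] uncovered → point at 8; [11,15] uncovered → point at 15.
Points: 4, 8, 15 (3 total).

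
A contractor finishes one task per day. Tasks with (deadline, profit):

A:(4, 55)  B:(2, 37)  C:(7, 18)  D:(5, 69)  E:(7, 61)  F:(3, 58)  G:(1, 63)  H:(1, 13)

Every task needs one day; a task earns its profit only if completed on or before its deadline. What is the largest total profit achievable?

361

By profit: D(d5,69), G(d1,63), E(d7,61), F(d3,58), A(d4,55), B(d2,37), C(d7,18), H(d1,13)
D→slot 5; G→slot 1; E→slot 7; F→slot 3; A→slot 4; B→slot 2; C→slot 6; H skipped.
Profit = 63 + 37 + 58 + 55 + 69 + 18 + 61 = 361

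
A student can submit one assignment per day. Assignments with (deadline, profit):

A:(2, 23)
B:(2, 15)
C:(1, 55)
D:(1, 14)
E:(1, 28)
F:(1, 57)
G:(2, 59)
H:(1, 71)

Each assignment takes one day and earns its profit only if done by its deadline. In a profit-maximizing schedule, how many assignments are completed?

2

By profit: H(d1,71), G(d2,59), F(d1,57), C(d1,55), E(d1,28), A(d2,23), B(d2,15), D(d1,14)
H→slot 1; G→slot 2; F skipped; C skipped; E skipped; A skipped; B skipped; D skipped.
2 of 8 scheduled.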